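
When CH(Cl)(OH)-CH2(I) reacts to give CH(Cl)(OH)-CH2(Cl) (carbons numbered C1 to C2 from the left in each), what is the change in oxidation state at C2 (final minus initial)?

0

Before: C2 has 1 bond to C, 2 bonds to H, 1 bond to I → oxidation state -1.
After: C2 has 1 bond to C, 2 bonds to H, 1 bond to Cl → oxidation state -1.
Δ = -1 − (-1) = 0, so no net redox change at C2.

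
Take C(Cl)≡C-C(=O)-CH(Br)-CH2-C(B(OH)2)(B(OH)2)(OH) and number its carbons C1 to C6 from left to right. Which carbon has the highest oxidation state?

C3

Assign +1 per bond to O/N/halogen, −1 per bond to H or an electropositive element, and 0 per bond to carbon. Tallying each carbon:
C1: 3C, 1Cl → 0 + 1 = +1
C2: 4C → 0 = 0
C3: 2C, 2O → 0 + 2 = +2
C4: 2C, 1H, 1Br → 0 − 1 + 1 = 0
C5: 2C, 2H → 0 − 2 = -2
C6: 1C, 1O, 2B → 0 + 1 − 2 = -1
The most oxidised carbon is C3 at +2.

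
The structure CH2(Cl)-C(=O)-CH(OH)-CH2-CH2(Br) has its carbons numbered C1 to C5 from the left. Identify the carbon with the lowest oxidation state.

C4

Tallying each carbon's bonds:
C1: 1C, 2H, 1Cl → 0 − 2 + 1 = -1
C2: 2C, 2O → 0 + 2 = +2
C3: 2C, 1H, 1O → 0 − 1 + 1 = 0
C4: 2C, 2H → 0 − 2 = -2
C5: 1C, 2H, 1Br → 0 − 2 + 1 = -1
The most reduced carbon is C4 at -2.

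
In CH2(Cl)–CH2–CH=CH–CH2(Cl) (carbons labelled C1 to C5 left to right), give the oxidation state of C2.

-2

C2 has one bond to C (0), one bond to C (0), one bond to H (-1), one bond to H (-1).
Oxidation state = 0 + 0 − 1 − 1 = -2.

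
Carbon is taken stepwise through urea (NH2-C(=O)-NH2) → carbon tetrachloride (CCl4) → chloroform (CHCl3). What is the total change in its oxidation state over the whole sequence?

Carbon oxidation states along the series — urea: +4, carbon tetrachloride: +4, chloroform: +2.
Net change = +2 − (+4) = -2.

-2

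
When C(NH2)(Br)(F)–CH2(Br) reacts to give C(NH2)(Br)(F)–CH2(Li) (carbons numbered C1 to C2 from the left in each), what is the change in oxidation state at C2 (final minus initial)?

-2

Before: C2 has 1 bond to C, 2 bonds to H, 1 bond to Br → oxidation state -1.
After: C2 has 1 bond to C, 2 bonds to H, 1 bond to Li → oxidation state -3.
Δ = -3 − (-1) = -2, so this is a reduction at C2.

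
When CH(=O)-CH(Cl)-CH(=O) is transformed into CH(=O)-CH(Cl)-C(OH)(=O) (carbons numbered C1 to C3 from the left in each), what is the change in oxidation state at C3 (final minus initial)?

Before: C3 has 1 bond to C, 1 bond to H, 2 bonds to O → oxidation state +1.
After: C3 has 1 bond to C, 3 bonds to O → oxidation state +3.
Δ = +3 − (+1) = +2, so this is an oxidation at C3.

+2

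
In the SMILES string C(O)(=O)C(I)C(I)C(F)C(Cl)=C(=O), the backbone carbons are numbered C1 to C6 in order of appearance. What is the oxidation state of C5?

+1

C5 has one bond to C (0), a double bond to C (2×0 = 0), one bond to Cl (+1).
Oxidation state = 0 + 0 + 1 = +1.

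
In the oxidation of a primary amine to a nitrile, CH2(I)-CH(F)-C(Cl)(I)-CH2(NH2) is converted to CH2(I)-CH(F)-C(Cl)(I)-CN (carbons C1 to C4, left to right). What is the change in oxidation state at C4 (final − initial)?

Before: C4 has 1 bond to C, 2 bonds to H, 1 bond to N → oxidation state -1.
After: C4 has 1 bond to C, 3 bonds to N → oxidation state +3.
Δ = +3 − (-1) = +4, so this is an oxidation at C4.

+4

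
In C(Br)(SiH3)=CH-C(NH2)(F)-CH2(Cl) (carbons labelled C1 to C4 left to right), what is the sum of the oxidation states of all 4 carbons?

Tallying each carbon's bonds:
C1: 2C, 1Br, 1Si → 0 + 1 − 1 = 0
C2: 3C, 1H → 0 − 1 = -1
C3: 2C, 1N, 1F → 0 + 1 + 1 = +2
C4: 1C, 2H, 1Cl → 0 − 2 + 1 = -1
Sum = 0 − 1 + 2 − 1 = 0.

0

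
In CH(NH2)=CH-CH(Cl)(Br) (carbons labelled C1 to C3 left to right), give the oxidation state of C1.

C1 has a double bond to C (2×0 = 0), one bond to H (-1), one bond to N (+1).
Oxidation state = 0 − 1 + 1 = 0.

0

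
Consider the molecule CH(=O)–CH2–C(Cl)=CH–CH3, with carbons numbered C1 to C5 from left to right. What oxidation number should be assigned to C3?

+1

C3 has one bond to C (0), a double bond to C (2×0 = 0), one bond to Cl (+1).
Oxidation state = 0 + 0 + 1 = +1.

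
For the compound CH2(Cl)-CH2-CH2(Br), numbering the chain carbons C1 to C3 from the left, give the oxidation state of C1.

Count +1 for every bond to an atom more electronegative than carbon and −1 for every bond to one less electronegative; C–C bonds are 0.
C1 has one bond to C (0), one bond to H (-1), one bond to Cl (+1), one bond to H (-1).
Oxidation state = 0 − 1 + 1 − 1 = -1.

-1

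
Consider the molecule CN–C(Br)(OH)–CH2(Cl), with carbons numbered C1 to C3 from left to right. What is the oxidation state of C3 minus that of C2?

C3: 1C, 2H, 1Cl → 0 − 2 + 1 = -1
C2: 2C, 1O, 1Br → 0 + 1 + 1 = +2
Difference: -1 − (+2) = -3.

-3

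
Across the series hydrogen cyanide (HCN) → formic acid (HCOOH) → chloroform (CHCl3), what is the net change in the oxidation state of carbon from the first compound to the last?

Carbon oxidation states along the series — hydrogen cyanide: +2, formic acid: +2, chloroform: +2.
Net change = +2 − (+2) = 0.

0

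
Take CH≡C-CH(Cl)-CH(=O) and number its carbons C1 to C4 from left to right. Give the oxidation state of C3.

0

Each bond to a more electronegative atom (O, N, halogen) counts +1, each bond to a less electronegative atom (H, metal, B, Si) counts −1, and each C–C bond counts 0.
C3 has one bond to C (0), one bond to C (0), one bond to H (-1), one bond to Cl (+1).
Oxidation state = 0 + 0 − 1 + 1 = 0.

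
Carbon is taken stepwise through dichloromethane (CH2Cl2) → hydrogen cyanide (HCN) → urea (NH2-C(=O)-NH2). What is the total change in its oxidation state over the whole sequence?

+4

Carbon oxidation states along the series — dichloromethane: 0, hydrogen cyanide: +2, urea: +4.
Net change = +4 − (0) = +4.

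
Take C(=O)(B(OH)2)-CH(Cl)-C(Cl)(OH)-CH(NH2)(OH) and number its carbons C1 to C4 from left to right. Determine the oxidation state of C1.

+1

Assign +1 per bond to O/N/halogen, −1 per bond to H or an electropositive element, and 0 per bond to carbon.
C1 has one bond to C (0), a double bond to O (2×+1 = +2), one bond to B (-1).
Oxidation state = 0 + 2 − 1 = +1.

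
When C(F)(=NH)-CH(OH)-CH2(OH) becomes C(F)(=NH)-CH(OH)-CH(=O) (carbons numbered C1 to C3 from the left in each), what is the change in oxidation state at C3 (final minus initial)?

Before: C3 has 1 bond to C, 2 bonds to H, 1 bond to O → oxidation state -1.
After: C3 has 1 bond to C, 1 bond to H, 2 bonds to O → oxidation state +1.
Δ = +1 − (-1) = +2, so this is an oxidation at C3.

+2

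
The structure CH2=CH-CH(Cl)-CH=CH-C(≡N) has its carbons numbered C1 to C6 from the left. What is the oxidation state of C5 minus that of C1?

C5: 3C, 1H → 0 − 1 = -1
C1: 2C, 2H → 0 − 2 = -2
Difference: -1 − (-2) = +1.

+1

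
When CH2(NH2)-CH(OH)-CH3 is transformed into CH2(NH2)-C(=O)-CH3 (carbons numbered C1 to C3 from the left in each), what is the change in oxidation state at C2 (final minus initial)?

+2

Before: C2 has 2 bonds to C, 1 bond to H, 1 bond to O → oxidation state 0.
After: C2 has 2 bonds to C, 2 bonds to O → oxidation state +2.
Δ = +2 − (0) = +2, so this is an oxidation at C2.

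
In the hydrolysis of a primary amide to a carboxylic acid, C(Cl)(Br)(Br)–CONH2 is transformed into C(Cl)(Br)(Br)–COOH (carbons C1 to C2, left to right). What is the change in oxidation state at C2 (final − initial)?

0

Before: C2 has 1 bond to C, 2 bonds to O, 1 bond to N → oxidation state +3.
After: C2 has 1 bond to C, 3 bonds to O → oxidation state +3.
Δ = +3 − (+3) = 0, so no net redox change at C2.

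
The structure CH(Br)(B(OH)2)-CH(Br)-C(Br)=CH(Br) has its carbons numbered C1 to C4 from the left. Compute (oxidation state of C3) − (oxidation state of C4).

C3: 3C, 1Br → 0 + 1 = +1
C4: 2C, 1H, 1Br → 0 − 1 + 1 = 0
Difference: +1 − (0) = +1.

+1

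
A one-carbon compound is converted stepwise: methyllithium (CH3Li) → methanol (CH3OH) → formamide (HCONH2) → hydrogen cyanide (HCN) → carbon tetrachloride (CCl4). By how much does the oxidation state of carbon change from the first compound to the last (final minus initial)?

Carbon oxidation states along the series — methyllithium: -4, methanol: -2, formamide: +2, hydrogen cyanide: +2, carbon tetrachloride: +4.
Net change = +4 − (-4) = +8.

+8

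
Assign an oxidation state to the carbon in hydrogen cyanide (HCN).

+2

The carbon has one bond to H (-1), a triple bond to N (3×+1 = +3).
Oxidation state = -1 + 3 = +2.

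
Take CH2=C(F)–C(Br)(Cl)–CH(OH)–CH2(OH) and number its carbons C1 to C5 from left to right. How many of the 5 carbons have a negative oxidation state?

Bonds to more-electronegative neighbours contribute +1 each, bonds to H or metals contribute −1 each, and C–C bonds contribute 0. Tallying each carbon:
C1: 2C, 2H → 0 − 2 = -2
C2: 3C, 1F → 0 + 1 = +1
C3: 2C, 1Cl, 1Br → 0 + 1 + 1 = +2
C4: 2C, 1H, 1O → 0 − 1 + 1 = 0
C5: 1C, 2H, 1O → 0 − 2 + 1 = -1
2 carbons (C1, C5) meet the condition.

2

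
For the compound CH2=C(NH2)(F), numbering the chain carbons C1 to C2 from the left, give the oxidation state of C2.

C2 has a double bond to C (2×0 = 0), one bond to N (+1), one bond to F (+1).
Oxidation state = 0 + 1 + 1 = +2.

+2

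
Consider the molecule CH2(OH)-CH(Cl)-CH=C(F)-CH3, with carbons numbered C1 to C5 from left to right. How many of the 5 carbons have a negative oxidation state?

Bonds to more-electronegative neighbours contribute +1 each, bonds to H or metals contribute −1 each, and C–C bonds contribute 0. Tallying each carbon:
C1: 1C, 2H, 1O → 0 − 2 + 1 = -1
C2: 2C, 1H, 1Cl → 0 − 1 + 1 = 0
C3: 3C, 1H → 0 − 1 = -1
C4: 3C, 1F → 0 + 1 = +1
C5: 1C, 3H → 0 − 3 = -3
3 carbons (C1, C3, C5) meet the condition.

3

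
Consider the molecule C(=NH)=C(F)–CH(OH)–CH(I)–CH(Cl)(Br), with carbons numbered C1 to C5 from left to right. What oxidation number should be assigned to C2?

Bonds to more-electronegative neighbours contribute +1 each, bonds to H or metals contribute −1 each, and C–C bonds contribute 0.
C2 has a double bond to C (2×0 = 0), one bond to C (0), one bond to F (+1).
Oxidation state = 0 + 0 + 1 = +1.

+1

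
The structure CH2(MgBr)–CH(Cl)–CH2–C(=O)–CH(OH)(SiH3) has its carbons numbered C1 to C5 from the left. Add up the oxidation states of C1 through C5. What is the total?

Tallying each carbon's bonds:
C1: 1C, 2H, 1Mg → 0 − 2 − 1 = -3
C2: 2C, 1H, 1Cl → 0 − 1 + 1 = 0
C3: 2C, 2H → 0 − 2 = -2
C4: 2C, 2O → 0 + 2 = +2
C5: 1C, 1H, 1O, 1Si → 0 − 1 + 1 − 1 = -1
Sum = -3 + 0 − 2 + 2 − 1 = -4.

-4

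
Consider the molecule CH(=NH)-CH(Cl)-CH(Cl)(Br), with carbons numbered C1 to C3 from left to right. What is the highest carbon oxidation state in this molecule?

+1

Tallying each carbon's bonds:
C1: 1C, 1H, 2N → 0 − 1 + 2 = +1
C2: 2C, 1H, 1Cl → 0 − 1 + 1 = 0
C3: 1C, 1H, 1Cl, 1Br → 0 − 1 + 1 + 1 = +1
The highest value is +1.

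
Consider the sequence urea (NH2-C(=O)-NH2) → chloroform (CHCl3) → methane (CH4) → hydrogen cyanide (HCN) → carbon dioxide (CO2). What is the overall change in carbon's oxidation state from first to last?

Carbon oxidation states along the series — urea: +4, chloroform: +2, methane: -4, hydrogen cyanide: +2, carbon dioxide: +4.
Net change = +4 − (+4) = 0.

0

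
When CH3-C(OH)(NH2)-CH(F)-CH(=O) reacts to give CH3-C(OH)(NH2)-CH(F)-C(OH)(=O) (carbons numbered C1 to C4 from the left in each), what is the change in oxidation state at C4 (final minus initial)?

Before: C4 has 1 bond to C, 1 bond to H, 2 bonds to O → oxidation state +1.
After: C4 has 1 bond to C, 3 bonds to O → oxidation state +3.
Δ = +3 − (+1) = +2, so this is an oxidation at C4.

+2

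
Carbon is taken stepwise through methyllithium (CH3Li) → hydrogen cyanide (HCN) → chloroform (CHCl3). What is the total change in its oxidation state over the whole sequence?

+6

Carbon oxidation states along the series — methyllithium: -4, hydrogen cyanide: +2, chloroform: +2.
Net change = +2 − (-4) = +6.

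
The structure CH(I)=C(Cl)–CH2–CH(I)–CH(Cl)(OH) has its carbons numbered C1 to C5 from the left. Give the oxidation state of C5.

Each bond to a more electronegative atom (O, N, halogen) counts +1, each bond to a less electronegative atom (H, metal, B, Si) counts −1, and each C–C bond counts 0.
C5 has one bond to C (0), one bond to Cl (+1), one bond to H (-1), one bond to O (+1).
Oxidation state = 0 + 1 − 1 + 1 = +1.

+1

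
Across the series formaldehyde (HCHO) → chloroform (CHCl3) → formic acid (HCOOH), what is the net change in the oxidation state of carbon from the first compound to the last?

+2

Carbon oxidation states along the series — formaldehyde: 0, chloroform: +2, formic acid: +2.
Net change = +2 − (0) = +2.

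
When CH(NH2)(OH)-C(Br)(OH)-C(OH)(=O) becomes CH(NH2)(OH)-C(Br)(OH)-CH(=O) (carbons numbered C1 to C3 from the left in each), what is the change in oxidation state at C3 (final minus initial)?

Before: C3 has 1 bond to C, 3 bonds to O → oxidation state +3.
After: C3 has 1 bond to C, 1 bond to H, 2 bonds to O → oxidation state +1.
Δ = +1 − (+3) = -2, so this is a reduction at C3.

-2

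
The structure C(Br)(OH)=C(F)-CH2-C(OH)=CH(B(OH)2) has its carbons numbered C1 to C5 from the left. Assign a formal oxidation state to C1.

+2

Count +1 for every bond to an atom more electronegative than carbon and −1 for every bond to one less electronegative; C–C bonds are 0.
C1 has a double bond to C (2×0 = 0), one bond to Br (+1), one bond to O (+1).
Oxidation state = 0 + 1 + 1 = +2.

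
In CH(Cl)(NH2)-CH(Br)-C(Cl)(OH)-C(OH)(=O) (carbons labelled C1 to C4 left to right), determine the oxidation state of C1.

C1 has one bond to C (0), one bond to Cl (+1), one bond to H (-1), one bond to N (+1).
Oxidation state = 0 + 1 − 1 + 1 = +1.

+1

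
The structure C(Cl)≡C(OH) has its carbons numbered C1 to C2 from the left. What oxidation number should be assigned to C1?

+1

Each bond to a more electronegative atom (O, N, halogen) counts +1, each bond to a less electronegative atom (H, metal, B, Si) counts −1, and each C–C bond counts 0.
C1 has a triple bond to C (3×0 = 0), one bond to Cl (+1).
Oxidation state = 0 + 1 = +1.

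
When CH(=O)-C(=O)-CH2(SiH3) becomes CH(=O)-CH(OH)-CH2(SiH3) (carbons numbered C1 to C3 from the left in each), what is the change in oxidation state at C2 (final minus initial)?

-2

Before: C2 has 2 bonds to C, 2 bonds to O → oxidation state +2.
After: C2 has 2 bonds to C, 1 bond to H, 1 bond to O → oxidation state 0.
Δ = 0 − (+2) = -2, so this is a reduction at C2.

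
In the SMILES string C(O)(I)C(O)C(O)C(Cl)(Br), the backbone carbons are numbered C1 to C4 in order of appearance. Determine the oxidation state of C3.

Count +1 for every bond to an atom more electronegative than carbon and −1 for every bond to one less electronegative; C–C bonds are 0.
C3 has one bond to C (0), one bond to C (0), one bond to H (-1), one bond to O (+1).
Oxidation state = 0 + 0 − 1 + 1 = 0.

0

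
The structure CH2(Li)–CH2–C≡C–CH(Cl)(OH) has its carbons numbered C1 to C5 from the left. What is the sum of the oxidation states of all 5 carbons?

-4

Each bond to a more electronegative atom (O, N, halogen) counts +1, each bond to a less electronegative atom (H, metal, B, Si) counts −1, and each C–C bond counts 0. Tallying each carbon:
C1: 1C, 2H, 1Li → 0 − 2 − 1 = -3
C2: 2C, 2H → 0 − 2 = -2
C3: 4C → 0 = 0
C4: 4C → 0 = 0
C5: 1C, 1H, 1O, 1Cl → 0 − 1 + 1 + 1 = +1
Sum = -3 − 2 + 0 + 0 + 1 = -4.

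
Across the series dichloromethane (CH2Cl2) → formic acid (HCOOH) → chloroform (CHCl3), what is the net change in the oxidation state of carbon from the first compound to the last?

Carbon oxidation states along the series — dichloromethane: 0, formic acid: +2, chloroform: +2.
Net change = +2 − (0) = +2.

+2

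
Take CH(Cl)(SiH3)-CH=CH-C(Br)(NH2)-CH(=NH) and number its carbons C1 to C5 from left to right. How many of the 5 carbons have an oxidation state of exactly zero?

0

Tallying each carbon's bonds:
C1: 1C, 1H, 1Cl, 1Si → 0 − 1 + 1 − 1 = -1
C2: 3C, 1H → 0 − 1 = -1
C3: 3C, 1H → 0 − 1 = -1
C4: 2C, 1N, 1Br → 0 + 1 + 1 = +2
C5: 1C, 1H, 2N → 0 − 1 + 2 = +1
0 carbons meet the condition.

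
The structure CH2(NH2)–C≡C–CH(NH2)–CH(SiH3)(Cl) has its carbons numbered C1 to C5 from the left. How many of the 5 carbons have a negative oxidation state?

Each bond to a more electronegative atom (O, N, halogen) counts +1, each bond to a less electronegative atom (H, metal, B, Si) counts −1, and each C–C bond counts 0. Tallying each carbon:
C1: 1C, 2H, 1N → 0 − 2 + 1 = -1
C2: 4C → 0 = 0
C3: 4C → 0 = 0
C4: 2C, 1H, 1N → 0 − 1 + 1 = 0
C5: 1C, 1H, 1Cl, 1Si → 0 − 1 + 1 − 1 = -1
2 carbons (C1, C5) meet the condition.

2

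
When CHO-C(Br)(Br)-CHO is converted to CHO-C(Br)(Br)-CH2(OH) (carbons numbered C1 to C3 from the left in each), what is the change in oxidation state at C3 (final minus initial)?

-2

Before: C3 has 1 bond to C, 1 bond to H, 2 bonds to O → oxidation state +1.
After: C3 has 1 bond to C, 2 bonds to H, 1 bond to O → oxidation state -1.
Δ = -1 − (+1) = -2, so this is a reduction at C3.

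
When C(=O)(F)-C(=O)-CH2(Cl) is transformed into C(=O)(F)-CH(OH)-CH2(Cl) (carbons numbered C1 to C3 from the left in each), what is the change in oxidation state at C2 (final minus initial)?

Before: C2 has 2 bonds to C, 2 bonds to O → oxidation state +2.
After: C2 has 2 bonds to C, 1 bond to H, 1 bond to O → oxidation state 0.
Δ = 0 − (+2) = -2, so this is a reduction at C2.

-2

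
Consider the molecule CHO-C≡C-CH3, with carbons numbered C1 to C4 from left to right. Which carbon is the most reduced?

Bonds to more-electronegative neighbours contribute +1 each, bonds to H or metals contribute −1 each, and C–C bonds contribute 0. Tallying each carbon:
C1: 1C, 1H, 2O → 0 − 1 + 2 = +1
C2: 4C → 0 = 0
C3: 4C → 0 = 0
C4: 1C, 3H → 0 − 3 = -3
The most reduced carbon is C4 at -3.

C4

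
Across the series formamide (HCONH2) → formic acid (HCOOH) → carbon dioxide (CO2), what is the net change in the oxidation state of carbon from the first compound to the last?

+2

Carbon oxidation states along the series — formamide: +2, formic acid: +2, carbon dioxide: +4.
Net change = +4 − (+2) = +2.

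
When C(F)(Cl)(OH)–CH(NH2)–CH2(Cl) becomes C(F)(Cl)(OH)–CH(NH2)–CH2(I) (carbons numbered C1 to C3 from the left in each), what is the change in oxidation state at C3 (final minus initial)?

Before: C3 has 1 bond to C, 2 bonds to H, 1 bond to Cl → oxidation state -1.
After: C3 has 1 bond to C, 2 bonds to H, 1 bond to I → oxidation state -1.
Δ = -1 − (-1) = 0, so no net redox change at C3.

0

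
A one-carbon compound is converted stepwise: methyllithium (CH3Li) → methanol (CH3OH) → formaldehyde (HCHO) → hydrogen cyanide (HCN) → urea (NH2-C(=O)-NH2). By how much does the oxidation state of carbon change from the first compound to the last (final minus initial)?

+8

Carbon oxidation states along the series — methyllithium: -4, methanol: -2, formaldehyde: 0, hydrogen cyanide: +2, urea: +4.
Net change = +4 − (-4) = +8.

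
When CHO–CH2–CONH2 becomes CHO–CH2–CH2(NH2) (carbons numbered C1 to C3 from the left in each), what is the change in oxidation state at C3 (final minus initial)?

Before: C3 has 1 bond to C, 2 bonds to O, 1 bond to N → oxidation state +3.
After: C3 has 1 bond to C, 2 bonds to H, 1 bond to N → oxidation state -1.
Δ = -1 − (+3) = -4, so this is a reduction at C3.

-4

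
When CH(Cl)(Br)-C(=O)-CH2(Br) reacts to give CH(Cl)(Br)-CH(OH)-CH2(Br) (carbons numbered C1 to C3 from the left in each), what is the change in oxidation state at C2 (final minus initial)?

-2

Before: C2 has 2 bonds to C, 2 bonds to O → oxidation state +2.
After: C2 has 2 bonds to C, 1 bond to H, 1 bond to O → oxidation state 0.
Δ = 0 − (+2) = -2, so this is a reduction at C2.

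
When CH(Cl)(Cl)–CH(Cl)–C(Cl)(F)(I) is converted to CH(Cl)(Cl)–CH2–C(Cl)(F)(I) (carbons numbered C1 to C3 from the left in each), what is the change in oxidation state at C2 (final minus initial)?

Before: C2 has 2 bonds to C, 1 bond to H, 1 bond to Cl → oxidation state 0.
After: C2 has 2 bonds to C, 2 bonds to H → oxidation state -2.
Δ = -2 − (0) = -2, so this is a reduction at C2.

-2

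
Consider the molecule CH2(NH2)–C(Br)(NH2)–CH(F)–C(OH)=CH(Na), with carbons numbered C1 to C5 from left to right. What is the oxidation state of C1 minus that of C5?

+1

C1: 1C, 2H, 1N → 0 − 2 + 1 = -1
C5: 2C, 1H, 1Na → 0 − 1 − 1 = -2
Difference: -1 − (-2) = +1.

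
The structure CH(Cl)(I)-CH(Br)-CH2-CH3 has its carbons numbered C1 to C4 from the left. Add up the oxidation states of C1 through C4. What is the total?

-4

Tallying each carbon's bonds:
C1: 1C, 1H, 1Cl, 1I → 0 − 1 + 1 + 1 = +1
C2: 2C, 1H, 1Br → 0 − 1 + 1 = 0
C3: 2C, 2H → 0 − 2 = -2
C4: 1C, 3H → 0 − 3 = -3
Sum = +1 + 0 − 2 − 3 = -4.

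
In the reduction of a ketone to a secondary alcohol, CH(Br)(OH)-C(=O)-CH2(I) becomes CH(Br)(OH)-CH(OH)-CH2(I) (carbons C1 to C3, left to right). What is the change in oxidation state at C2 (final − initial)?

Before: C2 has 2 bonds to C, 2 bonds to O → oxidation state +2.
After: C2 has 2 bonds to C, 1 bond to H, 1 bond to O → oxidation state 0.
Δ = 0 − (+2) = -2, so this is a reduction at C2.

-2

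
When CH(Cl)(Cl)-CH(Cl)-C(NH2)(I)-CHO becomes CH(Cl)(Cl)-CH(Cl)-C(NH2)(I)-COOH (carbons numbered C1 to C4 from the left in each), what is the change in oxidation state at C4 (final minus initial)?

Before: C4 has 1 bond to C, 1 bond to H, 2 bonds to O → oxidation state +1.
After: C4 has 1 bond to C, 3 bonds to O → oxidation state +3.
Δ = +3 − (+1) = +2, so this is an oxidation at C4.

+2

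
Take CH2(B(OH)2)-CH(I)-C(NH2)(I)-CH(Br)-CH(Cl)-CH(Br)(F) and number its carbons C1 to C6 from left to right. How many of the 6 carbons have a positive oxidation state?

2

Tallying each carbon's bonds:
C1: 1C, 2H, 1B → 0 − 2 − 1 = -3
C2: 2C, 1H, 1I → 0 − 1 + 1 = 0
C3: 2C, 1N, 1I → 0 + 1 + 1 = +2
C4: 2C, 1H, 1Br → 0 − 1 + 1 = 0
C5: 2C, 1H, 1Cl → 0 − 1 + 1 = 0
C6: 1C, 1H, 1F, 1Br → 0 − 1 + 1 + 1 = +1
2 carbons (C3, C6) meet the condition.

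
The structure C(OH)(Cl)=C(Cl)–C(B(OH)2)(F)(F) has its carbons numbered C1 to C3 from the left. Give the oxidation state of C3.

+1

Each bond to a more electronegative atom (O, N, halogen) counts +1, each bond to a less electronegative atom (H, metal, B, Si) counts −1, and each C–C bond counts 0.
C3 has one bond to C (0), one bond to B (-1), one bond to F (+1), one bond to F (+1).
Oxidation state = 0 − 1 + 1 + 1 = +1.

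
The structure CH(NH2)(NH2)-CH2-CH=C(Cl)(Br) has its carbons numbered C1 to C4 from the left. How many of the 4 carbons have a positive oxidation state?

2

Tallying each carbon's bonds:
C1: 1C, 1H, 2N → 0 − 1 + 2 = +1
C2: 2C, 2H → 0 − 2 = -2
C3: 3C, 1H → 0 − 1 = -1
C4: 2C, 1Cl, 1Br → 0 + 1 + 1 = +2
2 carbons (C1, C4) meet the condition.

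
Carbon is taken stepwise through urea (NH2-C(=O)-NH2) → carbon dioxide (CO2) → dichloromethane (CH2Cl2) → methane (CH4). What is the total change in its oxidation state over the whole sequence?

-8

Carbon oxidation states along the series — urea: +4, carbon dioxide: +4, dichloromethane: 0, methane: -4.
Net change = -4 − (+4) = -8.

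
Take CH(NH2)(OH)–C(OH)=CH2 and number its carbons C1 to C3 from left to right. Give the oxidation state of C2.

C2 has one bond to C (0), a double bond to C (2×0 = 0), one bond to O (+1).
Oxidation state = 0 + 0 + 1 = +1.

+1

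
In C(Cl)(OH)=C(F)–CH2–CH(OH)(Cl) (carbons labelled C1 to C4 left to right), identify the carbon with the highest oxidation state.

Each bond to a more electronegative atom (O, N, halogen) counts +1, each bond to a less electronegative atom (H, metal, B, Si) counts −1, and each C–C bond counts 0. Tallying each carbon:
C1: 2C, 1O, 1Cl → 0 + 1 + 1 = +2
C2: 3C, 1F → 0 + 1 = +1
C3: 2C, 2H → 0 − 2 = -2
C4: 1C, 1H, 1O, 1Cl → 0 − 1 + 1 + 1 = +1
The most oxidised carbon is C1 at +2.

C1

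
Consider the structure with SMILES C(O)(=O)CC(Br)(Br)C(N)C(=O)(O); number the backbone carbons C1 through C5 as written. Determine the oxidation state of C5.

C5 has one bond to C (0), a double bond to O (2×+1 = +2), one bond to O (+1).
Oxidation state = 0 + 2 + 1 = +3.

+3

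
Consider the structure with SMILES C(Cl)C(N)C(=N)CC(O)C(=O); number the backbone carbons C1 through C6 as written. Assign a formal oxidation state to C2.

0

Assign +1 per bond to O/N/halogen, −1 per bond to H or an electropositive element, and 0 per bond to carbon.
C2 has one bond to C (0), one bond to C (0), one bond to H (-1), one bond to N (+1).
Oxidation state = 0 + 0 − 1 + 1 = 0.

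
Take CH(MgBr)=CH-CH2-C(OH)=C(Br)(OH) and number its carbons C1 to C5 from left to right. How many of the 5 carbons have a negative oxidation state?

3

Tallying each carbon's bonds:
C1: 2C, 1H, 1Mg → 0 − 1 − 1 = -2
C2: 3C, 1H → 0 − 1 = -1
C3: 2C, 2H → 0 − 2 = -2
C4: 3C, 1O → 0 + 1 = +1
C5: 2C, 1O, 1Br → 0 + 1 + 1 = +2
3 carbons (C1, C2, C3) meet the condition.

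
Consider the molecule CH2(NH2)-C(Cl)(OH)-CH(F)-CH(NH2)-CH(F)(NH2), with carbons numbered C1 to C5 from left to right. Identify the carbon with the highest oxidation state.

C2

Tallying each carbon's bonds:
C1: 1C, 2H, 1N → 0 − 2 + 1 = -1
C2: 2C, 1O, 1Cl → 0 + 1 + 1 = +2
C3: 2C, 1H, 1F → 0 − 1 + 1 = 0
C4: 2C, 1H, 1N → 0 − 1 + 1 = 0
C5: 1C, 1H, 1N, 1F → 0 − 1 + 1 + 1 = +1
The most oxidised carbon is C2 at +2.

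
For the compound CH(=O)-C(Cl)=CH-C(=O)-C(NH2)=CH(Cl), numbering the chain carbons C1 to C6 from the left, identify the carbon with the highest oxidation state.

C4

Tallying each carbon's bonds:
C1: 1C, 1H, 2O → 0 − 1 + 2 = +1
C2: 3C, 1Cl → 0 + 1 = +1
C3: 3C, 1H → 0 − 1 = -1
C4: 2C, 2O → 0 + 2 = +2
C5: 3C, 1N → 0 + 1 = +1
C6: 2C, 1H, 1Cl → 0 − 1 + 1 = 0
The most oxidised carbon is C4 at +2.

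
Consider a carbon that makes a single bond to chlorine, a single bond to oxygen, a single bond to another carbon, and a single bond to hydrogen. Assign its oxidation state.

+1

Assign +1 per bond to O/N/halogen, −1 per bond to H or an electropositive element, and 0 per bond to carbon.
The carbon has one bond to C (0), one bond to H (-1), one bond to Cl (+1), one bond to O (+1).
Oxidation state = 0 − 1 + 1 + 1 = +1.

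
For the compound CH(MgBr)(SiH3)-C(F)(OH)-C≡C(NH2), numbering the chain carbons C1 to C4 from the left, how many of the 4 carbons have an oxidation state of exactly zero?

Tallying each carbon's bonds:
C1: 1C, 1H, 1Mg, 1Si → 0 − 1 − 1 − 1 = -3
C2: 2C, 1O, 1F → 0 + 1 + 1 = +2
C3: 4C → 0 = 0
C4: 3C, 1N → 0 + 1 = +1
1 carbon (C3) meets the condition.

1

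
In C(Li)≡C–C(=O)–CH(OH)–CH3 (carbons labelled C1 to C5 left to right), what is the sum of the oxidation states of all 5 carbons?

Tallying each carbon's bonds:
C1: 3C, 1Li → 0 − 1 = -1
C2: 4C → 0 = 0
C3: 2C, 2O → 0 + 2 = +2
C4: 2C, 1H, 1O → 0 − 1 + 1 = 0
C5: 1C, 3H → 0 − 3 = -3
Sum = -1 + 0 + 2 + 0 − 3 = -2.

-2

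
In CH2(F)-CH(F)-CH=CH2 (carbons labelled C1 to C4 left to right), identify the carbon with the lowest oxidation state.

C4

Count +1 for every bond to an atom more electronegative than carbon and −1 for every bond to one less electronegative; C–C bonds are 0. Tallying each carbon:
C1: 1C, 2H, 1F → 0 − 2 + 1 = -1
C2: 2C, 1H, 1F → 0 − 1 + 1 = 0
C3: 3C, 1H → 0 − 1 = -1
C4: 2C, 2H → 0 − 2 = -2
The most reduced carbon is C4 at -2.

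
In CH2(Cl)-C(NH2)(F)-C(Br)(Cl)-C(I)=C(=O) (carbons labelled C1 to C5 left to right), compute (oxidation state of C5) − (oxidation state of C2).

0

C5: 2C, 2O → 0 + 2 = +2
C2: 2C, 1N, 1F → 0 + 1 + 1 = +2
Difference: +2 − (+2) = 0.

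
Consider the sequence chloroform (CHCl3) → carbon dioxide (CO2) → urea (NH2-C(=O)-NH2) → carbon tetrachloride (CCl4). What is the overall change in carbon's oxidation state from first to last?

Carbon oxidation states along the series — chloroform: +2, carbon dioxide: +4, urea: +4, carbon tetrachloride: +4.
Net change = +4 − (+2) = +2.

+2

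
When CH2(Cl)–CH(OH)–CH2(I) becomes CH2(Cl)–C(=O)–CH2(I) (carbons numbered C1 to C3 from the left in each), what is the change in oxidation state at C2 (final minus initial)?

+2

Before: C2 has 2 bonds to C, 1 bond to H, 1 bond to O → oxidation state 0.
After: C2 has 2 bonds to C, 2 bonds to O → oxidation state +2.
Δ = +2 − (0) = +2, so this is an oxidation at C2.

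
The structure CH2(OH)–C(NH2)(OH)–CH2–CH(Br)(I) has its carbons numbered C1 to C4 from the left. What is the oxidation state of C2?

Count +1 for every bond to an atom more electronegative than carbon and −1 for every bond to one less electronegative; C–C bonds are 0.
C2 has one bond to C (0), one bond to C (0), one bond to N (+1), one bond to O (+1).
Oxidation state = 0 + 0 + 1 + 1 = +2.

+2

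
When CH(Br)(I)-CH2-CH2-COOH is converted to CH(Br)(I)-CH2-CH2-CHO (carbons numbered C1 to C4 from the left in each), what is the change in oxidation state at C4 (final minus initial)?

Before: C4 has 1 bond to C, 3 bonds to O → oxidation state +3.
After: C4 has 1 bond to C, 1 bond to H, 2 bonds to O → oxidation state +1.
Δ = +1 − (+3) = -2, so this is a reduction at C4.

-2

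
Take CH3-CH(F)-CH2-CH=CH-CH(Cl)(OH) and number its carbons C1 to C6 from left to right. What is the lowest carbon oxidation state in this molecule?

Tallying each carbon's bonds:
C1: 1C, 3H → 0 − 3 = -3
C2: 2C, 1H, 1F → 0 − 1 + 1 = 0
C3: 2C, 2H → 0 − 2 = -2
C4: 3C, 1H → 0 − 1 = -1
C5: 3C, 1H → 0 − 1 = -1
C6: 1C, 1H, 1O, 1Cl → 0 − 1 + 1 + 1 = +1
The lowest value is -3.

-3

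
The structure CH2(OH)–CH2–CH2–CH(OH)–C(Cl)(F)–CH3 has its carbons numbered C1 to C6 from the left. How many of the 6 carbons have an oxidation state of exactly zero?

Assign +1 per bond to O/N/halogen, −1 per bond to H or an electropositive element, and 0 per bond to carbon. Tallying each carbon:
C1: 1C, 2H, 1O → 0 − 2 + 1 = -1
C2: 2C, 2H → 0 − 2 = -2
C3: 2C, 2H → 0 − 2 = -2
C4: 2C, 1H, 1O → 0 − 1 + 1 = 0
C5: 2C, 1F, 1Cl → 0 + 1 + 1 = +2
C6: 1C, 3H → 0 − 3 = -3
1 carbon (C4) meets the condition.

1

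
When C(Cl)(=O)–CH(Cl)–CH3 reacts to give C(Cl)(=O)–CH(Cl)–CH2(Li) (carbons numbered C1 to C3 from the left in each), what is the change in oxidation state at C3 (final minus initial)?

0

Before: C3 has 1 bond to C, 3 bonds to H → oxidation state -3.
After: C3 has 1 bond to C, 2 bonds to H, 1 bond to Li → oxidation state -3.
Δ = -3 − (-3) = 0, so no net redox change at C3.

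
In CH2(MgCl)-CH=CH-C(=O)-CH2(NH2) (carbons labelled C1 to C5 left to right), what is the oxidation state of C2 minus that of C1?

+2

C2: 3C, 1H → 0 − 1 = -1
C1: 1C, 2H, 1Mg → 0 − 2 − 1 = -3
Difference: -1 − (-3) = +2.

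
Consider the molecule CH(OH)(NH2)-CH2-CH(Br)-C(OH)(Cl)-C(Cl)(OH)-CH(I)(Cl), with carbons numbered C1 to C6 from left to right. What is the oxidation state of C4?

Each bond to a more electronegative atom (O, N, halogen) counts +1, each bond to a less electronegative atom (H, metal, B, Si) counts −1, and each C–C bond counts 0.
C4 has one bond to C (0), one bond to C (0), one bond to O (+1), one bond to Cl (+1).
Oxidation state = 0 + 0 + 1 + 1 = +2.

+2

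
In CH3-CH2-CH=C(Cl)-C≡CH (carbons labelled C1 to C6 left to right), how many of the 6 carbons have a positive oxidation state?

Assign +1 per bond to O/N/halogen, −1 per bond to H or an electropositive element, and 0 per bond to carbon. Tallying each carbon:
C1: 1C, 3H → 0 − 3 = -3
C2: 2C, 2H → 0 − 2 = -2
C3: 3C, 1H → 0 − 1 = -1
C4: 3C, 1Cl → 0 + 1 = +1
C5: 4C → 0 = 0
C6: 3C, 1H → 0 − 1 = -1
1 carbon (C4) meets the condition.

1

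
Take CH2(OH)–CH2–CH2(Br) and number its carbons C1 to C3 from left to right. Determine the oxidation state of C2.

Bonds to more-electronegative neighbours contribute +1 each, bonds to H or metals contribute −1 each, and C–C bonds contribute 0.
C2 has one bond to C (0), one bond to C (0), one bond to H (-1), one bond to H (-1).
Oxidation state = 0 + 0 − 1 − 1 = -2.

-2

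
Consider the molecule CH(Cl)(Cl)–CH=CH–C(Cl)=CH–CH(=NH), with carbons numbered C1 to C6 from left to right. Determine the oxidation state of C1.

Each bond to a more electronegative atom (O, N, halogen) counts +1, each bond to a less electronegative atom (H, metal, B, Si) counts −1, and each C–C bond counts 0.
C1 has one bond to C (0), one bond to Cl (+1), one bond to H (-1), one bond to Cl (+1).
Oxidation state = 0 + 1 − 1 + 1 = +1.

+1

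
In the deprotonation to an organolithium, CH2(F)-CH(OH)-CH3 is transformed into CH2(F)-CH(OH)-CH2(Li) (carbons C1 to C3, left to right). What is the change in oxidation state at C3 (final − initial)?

0

Before: C3 has 1 bond to C, 3 bonds to H → oxidation state -3.
After: C3 has 1 bond to C, 2 bonds to H, 1 bond to Li → oxidation state -3.
Δ = -3 − (-3) = 0, so no net redox change at C3.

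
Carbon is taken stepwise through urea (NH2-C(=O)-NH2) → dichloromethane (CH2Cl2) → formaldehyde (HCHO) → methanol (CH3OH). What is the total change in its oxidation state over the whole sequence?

-6

Carbon oxidation states along the series — urea: +4, dichloromethane: 0, formaldehyde: 0, methanol: -2.
Net change = -2 − (+4) = -6.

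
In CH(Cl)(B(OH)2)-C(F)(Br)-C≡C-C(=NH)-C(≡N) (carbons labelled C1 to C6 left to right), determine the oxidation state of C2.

Count +1 for every bond to an atom more electronegative than carbon and −1 for every bond to one less electronegative; C–C bonds are 0.
C2 has one bond to C (0), one bond to C (0), one bond to F (+1), one bond to Br (+1).
Oxidation state = 0 + 0 + 1 + 1 = +2.

+2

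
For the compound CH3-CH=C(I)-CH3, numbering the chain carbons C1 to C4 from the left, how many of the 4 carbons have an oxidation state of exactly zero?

0

Count +1 for every bond to an atom more electronegative than carbon and −1 for every bond to one less electronegative; C–C bonds are 0. Tallying each carbon:
C1: 1C, 3H → 0 − 3 = -3
C2: 3C, 1H → 0 − 1 = -1
C3: 3C, 1I → 0 + 1 = +1
C4: 1C, 3H → 0 − 3 = -3
0 carbons meet the condition.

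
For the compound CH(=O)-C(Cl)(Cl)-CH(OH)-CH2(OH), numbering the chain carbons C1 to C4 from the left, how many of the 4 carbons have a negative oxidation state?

Tallying each carbon's bonds:
C1: 1C, 1H, 2O → 0 − 1 + 2 = +1
C2: 2C, 2Cl → 0 + 2 = +2
C3: 2C, 1H, 1O → 0 − 1 + 1 = 0
C4: 1C, 2H, 1O → 0 − 2 + 1 = -1
1 carbon (C4) meets the condition.

1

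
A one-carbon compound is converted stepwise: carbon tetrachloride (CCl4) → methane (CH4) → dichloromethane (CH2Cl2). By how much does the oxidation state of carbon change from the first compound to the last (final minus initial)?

-4

Carbon oxidation states along the series — carbon tetrachloride: +4, methane: -4, dichloromethane: 0.
Net change = 0 − (+4) = -4.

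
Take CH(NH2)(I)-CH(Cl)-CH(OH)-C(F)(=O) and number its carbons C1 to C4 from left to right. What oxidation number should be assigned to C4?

Each bond to a more electronegative atom (O, N, halogen) counts +1, each bond to a less electronegative atom (H, metal, B, Si) counts −1, and each C–C bond counts 0.
C4 has one bond to C (0), one bond to F (+1), a double bond to O (2×+1 = +2).
Oxidation state = 0 + 1 + 2 = +3.

+3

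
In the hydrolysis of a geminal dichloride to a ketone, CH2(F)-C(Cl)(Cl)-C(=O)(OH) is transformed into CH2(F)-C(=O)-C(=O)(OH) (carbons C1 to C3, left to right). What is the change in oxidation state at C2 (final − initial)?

Before: C2 has 2 bonds to C, 2 bonds to Cl → oxidation state +2.
After: C2 has 2 bonds to C, 2 bonds to O → oxidation state +2.
Δ = +2 − (+2) = 0, so no net redox change at C2.

0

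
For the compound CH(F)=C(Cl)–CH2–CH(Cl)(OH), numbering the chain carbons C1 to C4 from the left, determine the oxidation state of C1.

0

C1 has a double bond to C (2×0 = 0), one bond to F (+1), one bond to H (-1).
Oxidation state = 0 + 1 − 1 = 0.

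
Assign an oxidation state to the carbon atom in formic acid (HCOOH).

The carbon has one bond to H (-1), a double bond to O (2×+1 = +2), one bond to O (+1).
Oxidation state = -1 + 2 + 1 = +2.

+2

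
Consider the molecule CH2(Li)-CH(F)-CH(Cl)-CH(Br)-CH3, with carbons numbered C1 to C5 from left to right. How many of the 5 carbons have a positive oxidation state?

0

Each bond to a more electronegative atom (O, N, halogen) counts +1, each bond to a less electronegative atom (H, metal, B, Si) counts −1, and each C–C bond counts 0. Tallying each carbon:
C1: 1C, 2H, 1Li → 0 − 2 − 1 = -3
C2: 2C, 1H, 1F → 0 − 1 + 1 = 0
C3: 2C, 1H, 1Cl → 0 − 1 + 1 = 0
C4: 2C, 1H, 1Br → 0 − 1 + 1 = 0
C5: 1C, 3H → 0 − 3 = -3
0 carbons meet the condition.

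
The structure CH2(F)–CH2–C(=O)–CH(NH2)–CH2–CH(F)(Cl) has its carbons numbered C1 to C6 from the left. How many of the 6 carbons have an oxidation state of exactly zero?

Bonds to more-electronegative neighbours contribute +1 each, bonds to H or metals contribute −1 each, and C–C bonds contribute 0. Tallying each carbon:
C1: 1C, 2H, 1F → 0 − 2 + 1 = -1
C2: 2C, 2H → 0 − 2 = -2
C3: 2C, 2O → 0 + 2 = +2
C4: 2C, 1H, 1N → 0 − 1 + 1 = 0
C5: 2C, 2H → 0 − 2 = -2
C6: 1C, 1H, 1F, 1Cl → 0 − 1 + 1 + 1 = +1
1 carbon (C4) meets the condition.

1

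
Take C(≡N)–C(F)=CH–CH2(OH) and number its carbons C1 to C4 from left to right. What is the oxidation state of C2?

+1

Count +1 for every bond to an atom more electronegative than carbon and −1 for every bond to one less electronegative; C–C bonds are 0.
C2 has one bond to C (0), a double bond to C (2×0 = 0), one bond to F (+1).
Oxidation state = 0 + 0 + 1 = +1.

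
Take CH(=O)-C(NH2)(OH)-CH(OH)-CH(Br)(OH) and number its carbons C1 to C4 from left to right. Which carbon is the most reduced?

C3

Count +1 for every bond to an atom more electronegative than carbon and −1 for every bond to one less electronegative; C–C bonds are 0. Tallying each carbon:
C1: 1C, 1H, 2O → 0 − 1 + 2 = +1
C2: 2C, 1O, 1N → 0 + 1 + 1 = +2
C3: 2C, 1H, 1O → 0 − 1 + 1 = 0
C4: 1C, 1H, 1O, 1Br → 0 − 1 + 1 + 1 = +1
The most reduced carbon is C3 at 0.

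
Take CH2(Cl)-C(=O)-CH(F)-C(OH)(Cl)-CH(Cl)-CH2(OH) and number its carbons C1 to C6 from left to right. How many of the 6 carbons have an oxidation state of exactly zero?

Bonds to more-electronegative neighbours contribute +1 each, bonds to H or metals contribute −1 each, and C–C bonds contribute 0. Tallying each carbon:
C1: 1C, 2H, 1Cl → 0 − 2 + 1 = -1
C2: 2C, 2O → 0 + 2 = +2
C3: 2C, 1H, 1F → 0 − 1 + 1 = 0
C4: 2C, 1O, 1Cl → 0 + 1 + 1 = +2
C5: 2C, 1H, 1Cl → 0 − 1 + 1 = 0
C6: 1C, 2H, 1O → 0 − 2 + 1 = -1
2 carbons (C3, C5) meet the condition.

2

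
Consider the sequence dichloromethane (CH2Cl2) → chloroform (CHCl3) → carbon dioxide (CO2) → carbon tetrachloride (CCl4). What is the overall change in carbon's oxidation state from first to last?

Carbon oxidation states along the series — dichloromethane: 0, chloroform: +2, carbon dioxide: +4, carbon tetrachloride: +4.
Net change = +4 − (0) = +4.

+4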